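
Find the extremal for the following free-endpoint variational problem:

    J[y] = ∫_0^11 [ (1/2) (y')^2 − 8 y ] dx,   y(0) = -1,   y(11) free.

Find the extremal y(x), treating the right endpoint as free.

The Lagrangian L = (1/2) (y')^2 − 8 y gives
    ∂L/∂y = −8,   ∂L/∂y' = y'.
Euler-Lagrange: d/dx(y') − (−8) = 0, i.e. y'' + 8 = 0, so
    y(x) = −(8/2) x^2 + C1 x + C2.
Fixed left endpoint y(0) = -1 ⇒ C2 = -1.
The right endpoint x = 11 is free, so the natural (transversality) condition is ∂L/∂y' |_{x=11} = 0, i.e. y'(11) = 0.
Compute y'(x) = −8 x + C1, so y'(11) = −88 + C1 = 0 ⇒ C1 = 88.
Therefore the extremal is
    y(x) = −4 x^2 + 88 x − 1.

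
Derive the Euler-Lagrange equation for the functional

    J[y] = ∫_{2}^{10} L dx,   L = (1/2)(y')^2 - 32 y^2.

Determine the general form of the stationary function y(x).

The Lagrangian is L = (1/2)(y')^2 - 32 y^2.
∂L/∂y = -64y.
∂L/∂y' = y'.
The Euler-Lagrange equation d/dx(∂L/∂y') − ∂L/∂y = 0 becomes:
    y'' + 64 y = 0
General solution: y(x) = A sin(8x) + B cos(8x), where A and B are arbitrary constants fixed by the endpoint conditions.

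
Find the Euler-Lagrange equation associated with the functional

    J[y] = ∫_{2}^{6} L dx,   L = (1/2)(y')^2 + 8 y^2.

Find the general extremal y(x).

The Lagrangian is L = (1/2)(y')^2 + 8 y^2.
∂L/∂y = 16y.
∂L/∂y' = y'.
The Euler-Lagrange equation d/dx(∂L/∂y') − ∂L/∂y = 0 becomes:
    y'' - 16 y = 0
General solution: y(x) = A e^(4x) + B e^(-4x), where A and B are arbitrary constants fixed by the endpoint conditions.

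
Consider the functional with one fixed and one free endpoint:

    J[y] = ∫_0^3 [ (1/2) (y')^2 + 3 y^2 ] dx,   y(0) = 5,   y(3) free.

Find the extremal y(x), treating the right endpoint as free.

The Lagrangian L = (1/2) (y')^2 + 3 y^2 gives
    ∂L/∂y = 6 y,   ∂L/∂y' = y'.
Euler-Lagrange: y'' − 6 y = 0.
With k = sqrt(6), the general solution is
    y(x) = A cosh(sqrt(6) x) + B sinh(sqrt(6) x).
Fixed left endpoint y(0) = 5 ⇒ A = 5.
The right endpoint x = 3 is free, so the natural (transversality) condition is ∂L/∂y' |_{x=3} = 0, i.e. y'(3) = 0.
Compute y'(x) = A k sinh(k x) + B k cosh(k x), so
    y'(3) = A k sinh(k·3) + B k cosh(k·3) = 0
    ⇒ B = −A tanh(k·3) = − 5 tanh(sqrt(6)·3).
Therefore the extremal is
    y(x) = 5 cosh(sqrt(6) x) − 5 tanh(sqrt(6)·3) sinh(sqrt(6) x).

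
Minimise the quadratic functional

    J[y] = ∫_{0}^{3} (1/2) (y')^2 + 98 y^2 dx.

The Lagrangian is L = (1/2) (y')^2 + 98 y^2.
Compute ∂L/∂y = 196y, ∂L/∂y' = y'.
The Euler-Lagrange equation d/dx(∂L/∂y') − ∂L/∂y = 0 reduces to
    y'' − 196 y = 0.
Its general solution is
    y(x) = A e^(14x) + B e^(−14x),
with A, B fixed by the endpoint conditions.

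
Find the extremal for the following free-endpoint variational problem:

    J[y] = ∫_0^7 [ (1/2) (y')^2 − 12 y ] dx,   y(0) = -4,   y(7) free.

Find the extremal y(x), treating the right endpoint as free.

The Lagrangian L = (1/2) (y')^2 − 12 y gives
    ∂L/∂y = −12,   ∂L/∂y' = y'.
Euler-Lagrange: d/dx(y') − (−12) = 0, i.e. y'' + 12 = 0, so
    y(x) = −(12/2) x^2 + C1 x + C2.
Fixed left endpoint y(0) = -4 ⇒ C2 = -4.
The right endpoint x = 7 is free, so the natural (transversality) condition is ∂L/∂y' |_{x=7} = 0, i.e. y'(7) = 0.
Compute y'(x) = −12 x + C1, so y'(7) = −84 + C1 = 0 ⇒ C1 = 84.
Therefore the extremal is
    y(x) = −6 x^2 + 84 x − 4.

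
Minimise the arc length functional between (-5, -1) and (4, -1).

Arc-length functional: J[y] = ∫ sqrt(1 + (y')^2) dx.
Lagrangian L = sqrt(1 + (y')^2) has no explicit y dependence, so ∂L/∂y = 0 and the Euler-Lagrange equation gives
    d/dx( y' / sqrt(1 + (y')^2) ) = 0  ⇒  y' / sqrt(1 + (y')^2) = const.
Hence y' is constant, so y(x) is affine.
Fitting the endpoints (-5, -1) and (4, -1):
    slope m = ((-1) − (-1)) / (4 − (-5)) = 0,
    intercept c = (-1) − m·(-5) = -1.
Extremal: y(x) = -1.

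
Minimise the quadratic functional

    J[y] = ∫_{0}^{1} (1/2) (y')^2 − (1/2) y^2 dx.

The Lagrangian is L = (1/2) (y')^2 − (1/2) y^2.
Compute ∂L/∂y = -y, ∂L/∂y' = y'.
The Euler-Lagrange equation d/dx(∂L/∂y') − ∂L/∂y = 0 reduces to
    y'' + y = 0.
Its general solution is
    y(x) = A sin(x) + B cos(x),
with A, B fixed by the endpoint conditions.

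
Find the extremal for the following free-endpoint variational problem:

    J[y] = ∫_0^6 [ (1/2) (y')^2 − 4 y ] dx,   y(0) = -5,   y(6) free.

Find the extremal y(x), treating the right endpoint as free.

The Lagrangian L = (1/2) (y')^2 − 4 y gives
    ∂L/∂y = −4,   ∂L/∂y' = y'.
Euler-Lagrange: d/dx(y') − (−4) = 0, i.e. y'' + 4 = 0, so
    y(x) = −(4/2) x^2 + C1 x + C2.
Fixed left endpoint y(0) = -5 ⇒ C2 = -5.
The right endpoint x = 6 is free, so the natural (transversality) condition is ∂L/∂y' |_{x=6} = 0, i.e. y'(6) = 0.
Compute y'(x) = −4 x + C1, so y'(6) = −24 + C1 = 0 ⇒ C1 = 24.
Therefore the extremal is
    y(x) = −2 x^2 + 24 x − 5.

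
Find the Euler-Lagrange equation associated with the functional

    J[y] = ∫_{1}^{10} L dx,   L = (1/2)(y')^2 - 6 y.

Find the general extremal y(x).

The Lagrangian is L = (1/2)(y')^2 - 6 y.
∂L/∂y = -6.
∂L/∂y' = y'.
The Euler-Lagrange equation d/dx(∂L/∂y') − ∂L/∂y = 0 becomes:
    y'' + 6 = 0
General solution: y(x) = -3 x^2 + A x + B, where A and B are arbitrary constants fixed by the endpoint conditions.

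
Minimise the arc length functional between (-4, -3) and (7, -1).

Arc-length functional: J[y] = ∫ sqrt(1 + (y')^2) dx.
Lagrangian L = sqrt(1 + (y')^2) has no explicit y dependence, so ∂L/∂y = 0 and the Euler-Lagrange equation gives
    d/dx( y' / sqrt(1 + (y')^2) ) = 0  ⇒  y' / sqrt(1 + (y')^2) = const.
Hence y' is constant, so y(x) is affine.
Fitting the endpoints (-4, -3) and (7, -1):
    slope m = ((-1) − (-3)) / (7 − (-4)) = 2/11,
    intercept c = (-3) − m·(-4) = -25/11.
Extremal: y(x) = (2/11) x - 25/11.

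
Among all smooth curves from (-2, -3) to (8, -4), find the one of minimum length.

Arc-length functional: J[y] = ∫ sqrt(1 + (y')^2) dx.
Lagrangian L = sqrt(1 + (y')^2) has no explicit y dependence, so ∂L/∂y = 0 and the Euler-Lagrange equation gives
    d/dx( y' / sqrt(1 + (y')^2) ) = 0  ⇒  y' / sqrt(1 + (y')^2) = const.
Hence y' is constant, so y(x) is affine.
Fitting the endpoints (-2, -3) and (8, -4):
    slope m = ((-4) − (-3)) / (8 − (-2)) = -1/10,
    intercept c = (-3) − m·(-2) = -16/5.
Extremal: y(x) = (-1/10) x - 16/5.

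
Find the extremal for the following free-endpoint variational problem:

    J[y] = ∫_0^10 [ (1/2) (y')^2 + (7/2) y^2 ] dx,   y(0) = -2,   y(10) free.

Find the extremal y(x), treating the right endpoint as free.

The Lagrangian L = (1/2) (y')^2 + (7/2) y^2 gives
    ∂L/∂y = 7 y,   ∂L/∂y' = y'.
Euler-Lagrange: y'' − 7 y = 0.
With k = sqrt(7), the general solution is
    y(x) = A cosh(sqrt(7) x) + B sinh(sqrt(7) x).
Fixed left endpoint y(0) = -2 ⇒ A = -2.
The right endpoint x = 10 is free, so the natural (transversality) condition is ∂L/∂y' |_{x=10} = 0, i.e. y'(10) = 0.
Compute y'(x) = A k sinh(k x) + B k cosh(k x), so
    y'(10) = A k sinh(k·10) + B k cosh(k·10) = 0
    ⇒ B = −A tanh(k·10) = 2 tanh(sqrt(7)·10).
Therefore the extremal is
    y(x) = −2 cosh(sqrt(7) x) + 2 tanh(sqrt(7)·10) sinh(sqrt(7) x).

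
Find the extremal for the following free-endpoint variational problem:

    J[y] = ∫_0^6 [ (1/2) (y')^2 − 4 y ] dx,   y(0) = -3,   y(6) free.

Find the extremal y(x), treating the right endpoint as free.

The Lagrangian L = (1/2) (y')^2 − 4 y gives
    ∂L/∂y = −4,   ∂L/∂y' = y'.
Euler-Lagrange: d/dx(y') − (−4) = 0, i.e. y'' + 4 = 0, so
    y(x) = −(4/2) x^2 + C1 x + C2.
Fixed left endpoint y(0) = -3 ⇒ C2 = -3.
The right endpoint x = 6 is free, so the natural (transversality) condition is ∂L/∂y' |_{x=6} = 0, i.e. y'(6) = 0.
Compute y'(x) = −4 x + C1, so y'(6) = −24 + C1 = 0 ⇒ C1 = 24.
Therefore the extremal is
    y(x) = −2 x^2 + 24 x − 3.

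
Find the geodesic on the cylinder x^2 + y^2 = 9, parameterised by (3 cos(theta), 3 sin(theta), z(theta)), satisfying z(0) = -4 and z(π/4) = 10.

Parameterise the cylinder of radius R = 3 as
    r(θ) = (3 cos θ, 3 sin θ, z(θ)).
The arc-length element is
    ds = sqrt(9 + (dz/dθ)^2) dθ,
so the Lagrangian is L = sqrt(9 + z'^2).
L depends on z' only, not on z or θ, so ∂L/∂z = 0 and
    ∂L/∂z' = z' / sqrt(9 + z'^2).
The Euler-Lagrange equation gives
    d/dθ( z' / sqrt(9 + z'^2) ) = 0,
so z' is constant. Integrating once:
    z(θ) = a θ + b,
a helix on the cylinder (a straight line when the cylinder is unrolled). The constants a, b are determined by the endpoint conditions.
With endpoint conditions z(0) = -4 and z(π/4) = 10: from z(0) = b we get b = -4, and a·π/4 + -4 = 10 gives a = 56/π, so
    z(θ) = (56/π) θ − 4.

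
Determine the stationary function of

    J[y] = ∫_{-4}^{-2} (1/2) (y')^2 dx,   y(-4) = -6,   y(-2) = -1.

The Lagrangian is L = (1/2) (y')^2.
Compute ∂L/∂y = 0, ∂L/∂y' = y'.
The Euler-Lagrange equation d/dx(∂L/∂y') − ∂L/∂y = 0 reduces to
    y'' = 0.
Its general solution is
    y(x) = A x + B,
with A, B fixed by the endpoint conditions.
Applying the endpoint conditions y(-4) = -6 and y(-2) = -1: solve A·-4 + B = -6 and A·-2 + B = -1. Subtracting gives A(-2 − -4) = -1 − -6, so A = 5/2, and B = -6 − A·-4 = 4. Therefore
    y(x) = (5/2) x + 4.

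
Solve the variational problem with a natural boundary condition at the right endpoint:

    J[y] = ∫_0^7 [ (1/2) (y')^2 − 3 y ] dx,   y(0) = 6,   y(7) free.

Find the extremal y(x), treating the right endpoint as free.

The Lagrangian L = (1/2) (y')^2 − 3 y gives
    ∂L/∂y = −3,   ∂L/∂y' = y'.
Euler-Lagrange: d/dx(y') − (−3) = 0, i.e. y'' + 3 = 0, so
    y(x) = −(3/2) x^2 + C1 x + C2.
Fixed left endpoint y(0) = 6 ⇒ C2 = 6.
The right endpoint x = 7 is free, so the natural (transversality) condition is ∂L/∂y' |_{x=7} = 0, i.e. y'(7) = 0.
Compute y'(x) = −3 x + C1, so y'(7) = −21 + C1 = 0 ⇒ C1 = 21.
Therefore the extremal is
    y(x) = −(3/2) x^2 + 21 x + 6.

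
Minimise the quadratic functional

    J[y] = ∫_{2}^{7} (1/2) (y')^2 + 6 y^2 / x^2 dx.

The Lagrangian is L = (1/2) (y')^2 + 6 y^2 / x^2.
Compute ∂L/∂y = 12y/x^2, ∂L/∂y' = y'.
The Euler-Lagrange equation d/dx(∂L/∂y') − ∂L/∂y = 0 reduces to
    y'' − 12/x^2 · y = 0  (x > 0).
Its general solution is
    y(x) = A x^4 + B x^(-3),
with A, B fixed by the endpoint conditions.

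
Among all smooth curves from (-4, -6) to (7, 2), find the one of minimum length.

Arc-length functional: J[y] = ∫ sqrt(1 + (y')^2) dx.
Lagrangian L = sqrt(1 + (y')^2) has no explicit y dependence, so ∂L/∂y = 0 and the Euler-Lagrange equation gives
    d/dx( y' / sqrt(1 + (y')^2) ) = 0  ⇒  y' / sqrt(1 + (y')^2) = const.
Hence y' is constant, so y(x) is affine.
Fitting the endpoints (-4, -6) and (7, 2):
    slope m = (2 − (-6)) / (7 − (-4)) = 8/11,
    intercept c = (-6) − m·(-4) = -34/11.
Extremal: y(x) = (8/11) x - 34/11.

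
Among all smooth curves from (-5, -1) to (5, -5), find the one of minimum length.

Arc-length functional: J[y] = ∫ sqrt(1 + (y')^2) dx.
Lagrangian L = sqrt(1 + (y')^2) has no explicit y dependence, so ∂L/∂y = 0 and the Euler-Lagrange equation gives
    d/dx( y' / sqrt(1 + (y')^2) ) = 0  ⇒  y' / sqrt(1 + (y')^2) = const.
Hence y' is constant, so y(x) is affine.
Fitting the endpoints (-5, -1) and (5, -5):
    slope m = ((-5) − (-1)) / (5 − (-5)) = -2/5,
    intercept c = (-1) − m·(-5) = -3.
Extremal: y(x) = (-2/5) x - 3.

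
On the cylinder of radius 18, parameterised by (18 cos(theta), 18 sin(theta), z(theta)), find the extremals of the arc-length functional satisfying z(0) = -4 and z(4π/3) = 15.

Parameterise the cylinder of radius R = 18 as
    r(θ) = (18 cos θ, 18 sin θ, z(θ)).
The arc-length element is
    ds = sqrt(324 + (dz/dθ)^2) dθ,
so the Lagrangian is L = sqrt(324 + z'^2).
L depends on z' only, not on z or θ, so ∂L/∂z = 0 and
    ∂L/∂z' = z' / sqrt(324 + z'^2).
The Euler-Lagrange equation gives
    d/dθ( z' / sqrt(324 + z'^2) ) = 0,
so z' is constant. Integrating once:
    z(θ) = a θ + b,
a helix on the cylinder (a straight line when the cylinder is unrolled). The constants a, b are determined by the endpoint conditions.
With endpoint conditions z(0) = -4 and z(4π/3) = 15: from z(0) = b we get b = -4, and a·4π/3 + -4 = 15 gives a = 57/(4π), so
    z(θ) = (57/(4π)) θ − 4.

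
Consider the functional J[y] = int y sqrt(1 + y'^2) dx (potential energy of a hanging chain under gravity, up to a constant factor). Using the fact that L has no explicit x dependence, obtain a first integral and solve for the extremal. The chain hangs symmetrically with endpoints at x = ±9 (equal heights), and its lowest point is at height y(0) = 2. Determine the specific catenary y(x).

The Lagrangian L(y, y') = y sqrt(1 + y'^2) has no explicit x dependence, so the Beltrami identity applies:
    L − y' ∂L/∂y' = C.
Compute ∂L/∂y' = y · y' / sqrt(1 + y'^2). Then
    L − y' ∂L/∂y'
    = y sqrt(1 + y'^2) − y · y'^2 / sqrt(1 + y'^2)
    = y (1 + y'^2 − y'^2) / sqrt(1 + y'^2)
    = y / sqrt(1 + y'^2) = C.
Squaring gives y^2 = C^2 (1 + y'^2), i.e.
    y'^2 = y^2 / C^2 − 1.
Separating variables,
    dy / sqrt(y^2 − C^2) = dx / C,
and integrating gives arccosh(y / C) = (x − a)/C, so
    y(x) = C cosh((x − a)/C),
the catenary. The constants C and a are fixed by the two endpoint conditions (and, for the hanging-chain problem, the length constraint selects C).
Now fit the given data. The endpoints x = ±9 are symmetric at equal height, so the catenary is even about its minimum: a = 0 and y(x) = C cosh(x/C). The lowest point is y(0) = C cosh(0) = C, and we are told y(0) = 2, so C = 2. Therefore
    y(x) = 2 cosh(x/2),
and at the endpoints
    y(±9) = 2 cosh(9/2).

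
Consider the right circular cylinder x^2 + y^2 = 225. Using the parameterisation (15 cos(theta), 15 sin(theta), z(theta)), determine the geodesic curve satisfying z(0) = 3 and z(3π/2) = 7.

Parameterise the cylinder of radius R = 15 as
    r(θ) = (15 cos θ, 15 sin θ, z(θ)).
The arc-length element is
    ds = sqrt(225 + (dz/dθ)^2) dθ,
so the Lagrangian is L = sqrt(225 + z'^2).
L depends on z' only, not on z or θ, so ∂L/∂z = 0 and
    ∂L/∂z' = z' / sqrt(225 + z'^2).
The Euler-Lagrange equation gives
    d/dθ( z' / sqrt(225 + z'^2) ) = 0,
so z' is constant. Integrating once:
    z(θ) = a θ + b,
a helix on the cylinder (a straight line when the cylinder is unrolled). The constants a, b are determined by the endpoint conditions.
With endpoint conditions z(0) = 3 and z(3π/2) = 7: from z(0) = b we get b = 3, and a·3π/2 + 3 = 7 gives a = 8/(3π), so
    z(θ) = (8/(3π)) θ + 3.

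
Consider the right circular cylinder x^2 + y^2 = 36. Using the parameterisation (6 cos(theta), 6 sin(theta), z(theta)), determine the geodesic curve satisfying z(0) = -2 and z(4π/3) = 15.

Parameterise the cylinder of radius R = 6 as
    r(θ) = (6 cos θ, 6 sin θ, z(θ)).
The arc-length element is
    ds = sqrt(36 + (dz/dθ)^2) dθ,
so the Lagrangian is L = sqrt(36 + z'^2).
L depends on z' only, not on z or θ, so ∂L/∂z = 0 and
    ∂L/∂z' = z' / sqrt(36 + z'^2).
The Euler-Lagrange equation gives
    d/dθ( z' / sqrt(36 + z'^2) ) = 0,
so z' is constant. Integrating once:
    z(θ) = a θ + b,
a helix on the cylinder (a straight line when the cylinder is unrolled). The constants a, b are determined by the endpoint conditions.
With endpoint conditions z(0) = -2 and z(4π/3) = 15: from z(0) = b we get b = -2, and a·4π/3 + -2 = 15 gives a = 51/(4π), so
    z(θ) = (51/(4π)) θ − 2.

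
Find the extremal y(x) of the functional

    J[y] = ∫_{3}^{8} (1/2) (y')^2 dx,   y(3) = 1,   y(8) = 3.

The Lagrangian is L = (1/2) (y')^2.
Compute ∂L/∂y = 0, ∂L/∂y' = y'.
The Euler-Lagrange equation d/dx(∂L/∂y') − ∂L/∂y = 0 reduces to
    y'' = 0.
Its general solution is
    y(x) = A x + B,
with A, B fixed by the endpoint conditions.
Applying the endpoint conditions y(3) = 1 and y(8) = 3: solve A·3 + B = 1 and A·8 + B = 3. Subtracting gives A(8 − 3) = 3 − 1, so A = 2/5, and B = 1 − A·3 = -1/5. Therefore
    y(x) = (2/5) x - 1/5.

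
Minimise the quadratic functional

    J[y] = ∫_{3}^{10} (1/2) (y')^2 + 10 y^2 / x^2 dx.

The Lagrangian is L = (1/2) (y')^2 + 10 y^2 / x^2.
Compute ∂L/∂y = 20y/x^2, ∂L/∂y' = y'.
The Euler-Lagrange equation d/dx(∂L/∂y') − ∂L/∂y = 0 reduces to
    y'' − 20/x^2 · y = 0  (x > 0).
Its general solution is
    y(x) = A x^5 + B x^(-4),
with A, B fixed by the endpoint conditions.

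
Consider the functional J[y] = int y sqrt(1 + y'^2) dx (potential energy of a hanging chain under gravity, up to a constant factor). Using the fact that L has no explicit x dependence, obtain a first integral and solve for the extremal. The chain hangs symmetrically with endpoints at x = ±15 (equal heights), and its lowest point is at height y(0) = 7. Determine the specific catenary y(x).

The Lagrangian L(y, y') = y sqrt(1 + y'^2) has no explicit x dependence, so the Beltrami identity applies:
    L − y' ∂L/∂y' = C.
Compute ∂L/∂y' = y · y' / sqrt(1 + y'^2). Then
    L − y' ∂L/∂y'
    = y sqrt(1 + y'^2) − y · y'^2 / sqrt(1 + y'^2)
    = y (1 + y'^2 − y'^2) / sqrt(1 + y'^2)
    = y / sqrt(1 + y'^2) = C.
Squaring gives y^2 = C^2 (1 + y'^2), i.e.
    y'^2 = y^2 / C^2 − 1.
Separating variables,
    dy / sqrt(y^2 − C^2) = dx / C,
and integrating gives arccosh(y / C) = (x − a)/C, so
    y(x) = C cosh((x − a)/C),
the catenary. The constants C and a are fixed by the two endpoint conditions (and, for the hanging-chain problem, the length constraint selects C).
Now fit the given data. The endpoints x = ±15 are symmetric at equal height, so the catenary is even about its minimum: a = 0 and y(x) = C cosh(x/C). The lowest point is y(0) = C cosh(0) = C, and we are told y(0) = 7, so C = 7. Therefore
    y(x) = 7 cosh(x/7),
and at the endpoints
    y(±15) = 7 cosh(15/7).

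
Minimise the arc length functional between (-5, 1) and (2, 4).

Arc-length functional: J[y] = ∫ sqrt(1 + (y')^2) dx.
Lagrangian L = sqrt(1 + (y')^2) has no explicit y dependence, so ∂L/∂y = 0 and the Euler-Lagrange equation gives
    d/dx( y' / sqrt(1 + (y')^2) ) = 0  ⇒  y' / sqrt(1 + (y')^2) = const.
Hence y' is constant, so y(x) is affine.
Fitting the endpoints (-5, 1) and (2, 4):
    slope m = (4 − 1) / (2 − (-5)) = 3/7,
    intercept c = 1 − m·(-5) = 22/7.
Extremal: y(x) = (3/7) x + 22/7.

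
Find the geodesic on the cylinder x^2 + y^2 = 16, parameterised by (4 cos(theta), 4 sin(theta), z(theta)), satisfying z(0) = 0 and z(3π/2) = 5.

Parameterise the cylinder of radius R = 4 as
    r(θ) = (4 cos θ, 4 sin θ, z(θ)).
The arc-length element is
    ds = sqrt(16 + (dz/dθ)^2) dθ,
so the Lagrangian is L = sqrt(16 + z'^2).
L depends on z' only, not on z or θ, so ∂L/∂z = 0 and
    ∂L/∂z' = z' / sqrt(16 + z'^2).
The Euler-Lagrange equation gives
    d/dθ( z' / sqrt(16 + z'^2) ) = 0,
so z' is constant. Integrating once:
    z(θ) = a θ + b,
a helix on the cylinder (a straight line when the cylinder is unrolled). The constants a, b are determined by the endpoint conditions.
With endpoint conditions z(0) = 0 and z(3π/2) = 5: from z(0) = b we get b = 0, and a·3π/2 + 0 = 5 gives a = 10/(3π), so
    z(θ) = (10/(3π)) θ.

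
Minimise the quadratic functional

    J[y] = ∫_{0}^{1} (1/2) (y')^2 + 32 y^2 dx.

The Lagrangian is L = (1/2) (y')^2 + 32 y^2.
Compute ∂L/∂y = 64y, ∂L/∂y' = y'.
The Euler-Lagrange equation d/dx(∂L/∂y') − ∂L/∂y = 0 reduces to
    y'' − 64 y = 0.
Its general solution is
    y(x) = A e^(8x) + B e^(−8x),
with A, B fixed by the endpoint conditions.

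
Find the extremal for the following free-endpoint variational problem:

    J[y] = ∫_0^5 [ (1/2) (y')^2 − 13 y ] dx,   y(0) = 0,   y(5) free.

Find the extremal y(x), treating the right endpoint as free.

The Lagrangian L = (1/2) (y')^2 − 13 y gives
    ∂L/∂y = −13,   ∂L/∂y' = y'.
Euler-Lagrange: d/dx(y') − (−13) = 0, i.e. y'' + 13 = 0, so
    y(x) = −(13/2) x^2 + C1 x + C2.
Fixed left endpoint y(0) = 0 ⇒ C2 = 0.
The right endpoint x = 5 is free, so the natural (transversality) condition is ∂L/∂y' |_{x=5} = 0, i.e. y'(5) = 0.
Compute y'(x) = −13 x + C1, so y'(5) = −65 + C1 = 0 ⇒ C1 = 65.
Therefore the extremal is
    y(x) = −(13/2) x^2 + 65 x.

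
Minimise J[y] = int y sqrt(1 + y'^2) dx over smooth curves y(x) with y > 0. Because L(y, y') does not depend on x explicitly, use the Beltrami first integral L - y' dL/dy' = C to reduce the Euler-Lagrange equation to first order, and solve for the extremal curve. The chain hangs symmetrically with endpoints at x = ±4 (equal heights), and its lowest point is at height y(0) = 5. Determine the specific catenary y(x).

The Lagrangian L(y, y') = y sqrt(1 + y'^2) has no explicit x dependence, so the Beltrami identity applies:
    L − y' ∂L/∂y' = C.
Compute ∂L/∂y' = y · y' / sqrt(1 + y'^2). Then
    L − y' ∂L/∂y'
    = y sqrt(1 + y'^2) − y · y'^2 / sqrt(1 + y'^2)
    = y (1 + y'^2 − y'^2) / sqrt(1 + y'^2)
    = y / sqrt(1 + y'^2) = C.
Squaring gives y^2 = C^2 (1 + y'^2), i.e.
    y'^2 = y^2 / C^2 − 1.
Separating variables,
    dy / sqrt(y^2 − C^2) = dx / C,
and integrating gives arccosh(y / C) = (x − a)/C, so
    y(x) = C cosh((x − a)/C),
the catenary. The constants C and a are fixed by the two endpoint conditions (and, for the hanging-chain problem, the length constraint selects C).
Now fit the given data. The endpoints x = ±4 are symmetric at equal height, so the catenary is even about its minimum: a = 0 and y(x) = C cosh(x/C). The lowest point is y(0) = C cosh(0) = C, and we are told y(0) = 5, so C = 5. Therefore
    y(x) = 5 cosh(x/5),
and at the endpoints
    y(±4) = 5 cosh(4/5).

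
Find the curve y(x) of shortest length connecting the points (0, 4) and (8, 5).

Arc-length functional: J[y] = ∫ sqrt(1 + (y')^2) dx.
Lagrangian L = sqrt(1 + (y')^2) has no explicit y dependence, so ∂L/∂y = 0 and the Euler-Lagrange equation gives
    d/dx( y' / sqrt(1 + (y')^2) ) = 0  ⇒  y' / sqrt(1 + (y')^2) = const.
Hence y' is constant, so y(x) is affine.
Fitting the endpoints (0, 4) and (8, 5):
    slope m = (5 − 4) / (8 − 0) = 1/8,
    intercept c = 4 − m·0 = 4.
Extremal: y(x) = (1/8) x + 4.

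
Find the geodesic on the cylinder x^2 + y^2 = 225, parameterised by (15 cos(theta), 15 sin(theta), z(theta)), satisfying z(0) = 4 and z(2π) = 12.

Parameterise the cylinder of radius R = 15 as
    r(θ) = (15 cos θ, 15 sin θ, z(θ)).
The arc-length element is
    ds = sqrt(225 + (dz/dθ)^2) dθ,
so the Lagrangian is L = sqrt(225 + z'^2).
L depends on z' only, not on z or θ, so ∂L/∂z = 0 and
    ∂L/∂z' = z' / sqrt(225 + z'^2).
The Euler-Lagrange equation gives
    d/dθ( z' / sqrt(225 + z'^2) ) = 0,
so z' is constant. Integrating once:
    z(θ) = a θ + b,
a helix on the cylinder (a straight line when the cylinder is unrolled). The constants a, b are determined by the endpoint conditions.
With endpoint conditions z(0) = 4 and z(2π) = 12: from z(0) = b we get b = 4, and a·2π + 4 = 12 gives a = 4/π, so
    z(θ) = (4/π) θ + 4.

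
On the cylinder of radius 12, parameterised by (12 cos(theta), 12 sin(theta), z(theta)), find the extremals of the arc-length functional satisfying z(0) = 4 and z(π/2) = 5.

Parameterise the cylinder of radius R = 12 as
    r(θ) = (12 cos θ, 12 sin θ, z(θ)).
The arc-length element is
    ds = sqrt(144 + (dz/dθ)^2) dθ,
so the Lagrangian is L = sqrt(144 + z'^2).
L depends on z' only, not on z or θ, so ∂L/∂z = 0 and
    ∂L/∂z' = z' / sqrt(144 + z'^2).
The Euler-Lagrange equation gives
    d/dθ( z' / sqrt(144 + z'^2) ) = 0,
so z' is constant. Integrating once:
    z(θ) = a θ + b,
a helix on the cylinder (a straight line when the cylinder is unrolled). The constants a, b are determined by the endpoint conditions.
With endpoint conditions z(0) = 4 and z(π/2) = 5: from z(0) = b we get b = 4, and a·π/2 + 4 = 5 gives a = 2/π, so
    z(θ) = (2/π) θ + 4.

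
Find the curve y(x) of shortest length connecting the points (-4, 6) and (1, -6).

Arc-length functional: J[y] = ∫ sqrt(1 + (y')^2) dx.
Lagrangian L = sqrt(1 + (y')^2) has no explicit y dependence, so ∂L/∂y = 0 and the Euler-Lagrange equation gives
    d/dx( y' / sqrt(1 + (y')^2) ) = 0  ⇒  y' / sqrt(1 + (y')^2) = const.
Hence y' is constant, so y(x) is affine.
Fitting the endpoints (-4, 6) and (1, -6):
    slope m = ((-6) − 6) / (1 − (-4)) = -12/5,
    intercept c = 6 − m·(-4) = -18/5.
Extremal: y(x) = (-12/5) x - 18/5.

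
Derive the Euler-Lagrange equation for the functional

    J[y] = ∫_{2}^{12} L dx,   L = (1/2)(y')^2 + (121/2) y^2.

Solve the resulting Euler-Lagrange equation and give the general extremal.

The Lagrangian is L = (1/2)(y')^2 + (121/2) y^2.
∂L/∂y = 121y.
∂L/∂y' = y'.
The Euler-Lagrange equation d/dx(∂L/∂y') − ∂L/∂y = 0 becomes:
    y'' - 121 y = 0
General solution: y(x) = A e^(11x) + B e^(-11x), where A and B are arbitrary constants fixed by the endpoint conditions.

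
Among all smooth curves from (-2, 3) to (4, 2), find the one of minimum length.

Arc-length functional: J[y] = ∫ sqrt(1 + (y')^2) dx.
Lagrangian L = sqrt(1 + (y')^2) has no explicit y dependence, so ∂L/∂y = 0 and the Euler-Lagrange equation gives
    d/dx( y' / sqrt(1 + (y')^2) ) = 0  ⇒  y' / sqrt(1 + (y')^2) = const.
Hence y' is constant, so y(x) is affine.
Fitting the endpoints (-2, 3) and (4, 2):
    slope m = (2 − 3) / (4 − (-2)) = -1/6,
    intercept c = 3 − m·(-2) = 8/3.
Extremal: y(x) = (-1/6) x + 8/3.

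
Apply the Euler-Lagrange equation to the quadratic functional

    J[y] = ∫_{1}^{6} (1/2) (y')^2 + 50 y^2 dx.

The Lagrangian is L = (1/2) (y')^2 + 50 y^2.
Compute ∂L/∂y = 100y, ∂L/∂y' = y'.
The Euler-Lagrange equation d/dx(∂L/∂y') − ∂L/∂y = 0 reduces to
    y'' − 100 y = 0.
Its general solution is
    y(x) = A e^(10x) + B e^(−10x),
with A, B fixed by the endpoint conditions.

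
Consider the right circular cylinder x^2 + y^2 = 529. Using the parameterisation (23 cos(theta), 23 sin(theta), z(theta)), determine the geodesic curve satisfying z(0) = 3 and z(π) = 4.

Parameterise the cylinder of radius R = 23 as
    r(θ) = (23 cos θ, 23 sin θ, z(θ)).
The arc-length element is
    ds = sqrt(529 + (dz/dθ)^2) dθ,
so the Lagrangian is L = sqrt(529 + z'^2).
L depends on z' only, not on z or θ, so ∂L/∂z = 0 and
    ∂L/∂z' = z' / sqrt(529 + z'^2).
The Euler-Lagrange equation gives
    d/dθ( z' / sqrt(529 + z'^2) ) = 0,
so z' is constant. Integrating once:
    z(θ) = a θ + b,
a helix on the cylinder (a straight line when the cylinder is unrolled). The constants a, b are determined by the endpoint conditions.
With endpoint conditions z(0) = 3 and z(π) = 4: from z(0) = b we get b = 3, and a·π + 3 = 4 gives a = 1/π, so
    z(θ) = (1/π) θ + 3.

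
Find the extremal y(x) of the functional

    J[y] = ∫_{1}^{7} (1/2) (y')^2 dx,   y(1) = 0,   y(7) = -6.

The Lagrangian is L = (1/2) (y')^2.
Compute ∂L/∂y = 0, ∂L/∂y' = y'.
The Euler-Lagrange equation d/dx(∂L/∂y') − ∂L/∂y = 0 reduces to
    y'' = 0.
Its general solution is
    y(x) = A x + B,
with A, B fixed by the endpoint conditions.
Applying the endpoint conditions y(1) = 0 and y(7) = -6: solve A·1 + B = 0 and A·7 + B = -6. Subtracting gives A(7 − 1) = -6 − 0, so A = -1, and B = 0 − A·1 = 1. Therefore
    y(x) = -x + 1.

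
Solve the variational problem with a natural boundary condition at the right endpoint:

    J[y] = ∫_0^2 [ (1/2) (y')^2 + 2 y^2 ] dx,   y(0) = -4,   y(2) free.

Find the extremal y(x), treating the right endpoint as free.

The Lagrangian L = (1/2) (y')^2 + 2 y^2 gives
    ∂L/∂y = 4 y,   ∂L/∂y' = y'.
Euler-Lagrange: y'' − 4 y = 0.
With k = 2, the general solution is
    y(x) = A cosh(2 x) + B sinh(2 x).
Fixed left endpoint y(0) = -4 ⇒ A = -4.
The right endpoint x = 2 is free, so the natural (transversality) condition is ∂L/∂y' |_{x=2} = 0, i.e. y'(2) = 0.
Compute y'(x) = A k sinh(k x) + B k cosh(k x), so
    y'(2) = A k sinh(k·2) + B k cosh(k·2) = 0
    ⇒ B = −A tanh(k·2) = 4 tanh(2·2).
Therefore the extremal is
    y(x) = −4 cosh(2 x) + 4 tanh(2·2) sinh(2 x).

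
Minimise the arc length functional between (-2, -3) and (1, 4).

Arc-length functional: J[y] = ∫ sqrt(1 + (y')^2) dx.
Lagrangian L = sqrt(1 + (y')^2) has no explicit y dependence, so ∂L/∂y = 0 and the Euler-Lagrange equation gives
    d/dx( y' / sqrt(1 + (y')^2) ) = 0  ⇒  y' / sqrt(1 + (y')^2) = const.
Hence y' is constant, so y(x) is affine.
Fitting the endpoints (-2, -3) and (1, 4):
    slope m = (4 − (-3)) / (1 − (-2)) = 7/3,
    intercept c = (-3) − m·(-2) = 5/3.
Extremal: y(x) = (7/3) x + 5/3.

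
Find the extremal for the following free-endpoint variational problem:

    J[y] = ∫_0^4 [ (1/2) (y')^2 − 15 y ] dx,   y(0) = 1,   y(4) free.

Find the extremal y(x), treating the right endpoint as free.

The Lagrangian L = (1/2) (y')^2 − 15 y gives
    ∂L/∂y = −15,   ∂L/∂y' = y'.
Euler-Lagrange: d/dx(y') − (−15) = 0, i.e. y'' + 15 = 0, so
    y(x) = −(15/2) x^2 + C1 x + C2.
Fixed left endpoint y(0) = 1 ⇒ C2 = 1.
The right endpoint x = 4 is free, so the natural (transversality) condition is ∂L/∂y' |_{x=4} = 0, i.e. y'(4) = 0.
Compute y'(x) = −15 x + C1, so y'(4) = −60 + C1 = 0 ⇒ C1 = 60.
Therefore the extremal is
    y(x) = −(15/2) x^2 + 60 x + 1.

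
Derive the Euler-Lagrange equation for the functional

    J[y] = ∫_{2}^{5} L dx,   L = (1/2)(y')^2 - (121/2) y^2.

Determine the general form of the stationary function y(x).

The Lagrangian is L = (1/2)(y')^2 - (121/2) y^2.
∂L/∂y = -121y.
∂L/∂y' = y'.
The Euler-Lagrange equation d/dx(∂L/∂y') − ∂L/∂y = 0 becomes:
    y'' + 121 y = 0
General solution: y(x) = A sin(11x) + B cos(11x), where A and B are arbitrary constants fixed by the endpoint conditions.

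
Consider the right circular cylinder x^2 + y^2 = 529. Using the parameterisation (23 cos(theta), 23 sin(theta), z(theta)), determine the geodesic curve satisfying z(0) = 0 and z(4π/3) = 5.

Parameterise the cylinder of radius R = 23 as
    r(θ) = (23 cos θ, 23 sin θ, z(θ)).
The arc-length element is
    ds = sqrt(529 + (dz/dθ)^2) dθ,
so the Lagrangian is L = sqrt(529 + z'^2).
L depends on z' only, not on z or θ, so ∂L/∂z = 0 and
    ∂L/∂z' = z' / sqrt(529 + z'^2).
The Euler-Lagrange equation gives
    d/dθ( z' / sqrt(529 + z'^2) ) = 0,
so z' is constant. Integrating once:
    z(θ) = a θ + b,
a helix on the cylinder (a straight line when the cylinder is unrolled). The constants a, b are determined by the endpoint conditions.
With endpoint conditions z(0) = 0 and z(4π/3) = 5: from z(0) = b we get b = 0, and a·4π/3 + 0 = 5 gives a = 15/(4π), so
    z(θ) = (15/(4π)) θ.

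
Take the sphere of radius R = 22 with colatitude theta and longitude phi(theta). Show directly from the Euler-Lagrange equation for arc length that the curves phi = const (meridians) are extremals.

On the sphere of radius R = 22 with spherical coordinates (θ, φ), the induced metric is
    ds^2 = 484(dθ^2 + sin^2(θ) dφ^2).
Using θ as the parameter, the arc-length functional becomes
    J[φ] = ∫ 22 sqrt(1 + sin^2(θ) (dφ/dθ)^2) dθ.
So L = 22 sqrt(1 + sin^2(θ) φ'^2). Compute
    ∂L/∂φ = 0  (L has no explicit φ dependence),
    ∂L/∂φ' = 22 sin^2(θ) φ' / sqrt(1 + sin^2(θ) φ'^2).
For the candidate φ(θ) = c (constant), φ' = 0, so ∂L/∂φ' evaluated along the candidate vanishes, and ∂L/∂φ is identically zero. Hence
    d/dθ(∂L/∂φ') − ∂L/∂φ = 0
is satisfied. Therefore meridians φ = const are extremals of arc length — they are geodesics on the sphere.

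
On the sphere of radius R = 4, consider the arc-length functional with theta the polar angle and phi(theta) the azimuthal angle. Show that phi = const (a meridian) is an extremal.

On the sphere of radius R = 4 with spherical coordinates (θ, φ), the induced metric is
    ds^2 = 16(dθ^2 + sin^2(θ) dφ^2).
Using θ as the parameter, the arc-length functional becomes
    J[φ] = ∫ 4 sqrt(1 + sin^2(θ) (dφ/dθ)^2) dθ.
So L = 4 sqrt(1 + sin^2(θ) φ'^2). Compute
    ∂L/∂φ = 0  (L has no explicit φ dependence),
    ∂L/∂φ' = 4 sin^2(θ) φ' / sqrt(1 + sin^2(θ) φ'^2).
For the candidate φ(θ) = c (constant), φ' = 0, so ∂L/∂φ' evaluated along the candidate vanishes, and ∂L/∂φ is identically zero. Hence
    d/dθ(∂L/∂φ') − ∂L/∂φ = 0
is satisfied. Therefore meridians φ = const are extremals of arc length — they are geodesics on the sphere.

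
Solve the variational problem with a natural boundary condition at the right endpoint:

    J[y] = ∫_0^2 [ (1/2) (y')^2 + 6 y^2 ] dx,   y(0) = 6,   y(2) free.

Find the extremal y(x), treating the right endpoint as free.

The Lagrangian L = (1/2) (y')^2 + 6 y^2 gives
    ∂L/∂y = 12 y,   ∂L/∂y' = y'.
Euler-Lagrange: y'' − 12 y = 0.
With k = sqrt(12), the general solution is
    y(x) = A cosh(sqrt(12) x) + B sinh(sqrt(12) x).
Fixed left endpoint y(0) = 6 ⇒ A = 6.
The right endpoint x = 2 is free, so the natural (transversality) condition is ∂L/∂y' |_{x=2} = 0, i.e. y'(2) = 0.
Compute y'(x) = A k sinh(k x) + B k cosh(k x), so
    y'(2) = A k sinh(k·2) + B k cosh(k·2) = 0
    ⇒ B = −A tanh(k·2) = − 6 tanh(sqrt(12)·2).
Therefore the extremal is
    y(x) = 6 cosh(sqrt(12) x) − 6 tanh(sqrt(12)·2) sinh(sqrt(12) x).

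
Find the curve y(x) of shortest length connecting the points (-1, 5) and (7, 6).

Arc-length functional: J[y] = ∫ sqrt(1 + (y')^2) dx.
Lagrangian L = sqrt(1 + (y')^2) has no explicit y dependence, so ∂L/∂y = 0 and the Euler-Lagrange equation gives
    d/dx( y' / sqrt(1 + (y')^2) ) = 0  ⇒  y' / sqrt(1 + (y')^2) = const.
Hence y' is constant, so y(x) is affine.
Fitting the endpoints (-1, 5) and (7, 6):
    slope m = (6 − 5) / (7 − (-1)) = 1/8,
    intercept c = 5 − m·(-1) = 41/8.
Extremal: y(x) = (1/8) x + 41/8.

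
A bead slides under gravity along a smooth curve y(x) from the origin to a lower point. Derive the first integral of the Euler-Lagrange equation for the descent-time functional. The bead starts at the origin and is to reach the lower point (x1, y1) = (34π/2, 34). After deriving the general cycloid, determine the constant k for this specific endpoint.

The Lagrangian L = sqrt((1 + y'^2) / y) has no explicit x dependence, so the Beltrami identity applies:
    L − y' ∂L/∂y' = C.
Compute ∂L/∂y' = y' / sqrt(y (1 + y'^2)).
Substitute:
    sqrt((1 + y'^2)/y) − y'·y' / sqrt(y (1 + y'^2))
    = (1 + y'^2) / sqrt(y (1 + y'^2)) − y'^2 / sqrt(y (1 + y'^2))
    = 1 / sqrt(y (1 + y'^2)) = C.
Squaring and rearranging gives the first integral
    y (1 + y'^2) = 1/C^2 =: k   (constant).
Solving this first-order ODE by the substitution
    y = (k/2)(1 − cos θ)
yields the cycloid parameterisation
    x(θ) = (k/2)(θ − sin θ),   y(θ) = (k/2)(1 − cos θ).
The constant k is fixed by the endpoint condition.
Now fit the given lower endpoint (x1, y1) = (34π/2, 34). At the bottom of the first arch (θ = π), the parametric equations give
    y(π) = (k/2)(1 − cos π) = k,
    x(π) = (k/2)(π − sin π) = kπ/2.
Matching y(π) = 34 gives k = 34, consistent with x(π) = 34π/2. Therefore the specific cycloid is
    x(θ) = (34/2)(θ − sin θ),   y(θ) = (34/2)(1 − cos θ).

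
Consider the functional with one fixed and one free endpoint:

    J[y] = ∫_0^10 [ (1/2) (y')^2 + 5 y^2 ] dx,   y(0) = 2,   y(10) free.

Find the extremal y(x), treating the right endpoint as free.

The Lagrangian L = (1/2) (y')^2 + 5 y^2 gives
    ∂L/∂y = 10 y,   ∂L/∂y' = y'.
Euler-Lagrange: y'' − 10 y = 0.
With k = sqrt(10), the general solution is
    y(x) = A cosh(sqrt(10) x) + B sinh(sqrt(10) x).
Fixed left endpoint y(0) = 2 ⇒ A = 2.
The right endpoint x = 10 is free, so the natural (transversality) condition is ∂L/∂y' |_{x=10} = 0, i.e. y'(10) = 0.
Compute y'(x) = A k sinh(k x) + B k cosh(k x), so
    y'(10) = A k sinh(k·10) + B k cosh(k·10) = 0
    ⇒ B = −A tanh(k·10) = − 2 tanh(sqrt(10)·10).
Therefore the extremal is
    y(x) = 2 cosh(sqrt(10) x) − 2 tanh(sqrt(10)·10) sinh(sqrt(10) x).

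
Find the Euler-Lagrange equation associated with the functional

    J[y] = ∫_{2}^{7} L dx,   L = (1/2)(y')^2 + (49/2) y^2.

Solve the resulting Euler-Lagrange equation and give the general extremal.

The Lagrangian is L = (1/2)(y')^2 + (49/2) y^2.
∂L/∂y = 49y.
∂L/∂y' = y'.
The Euler-Lagrange equation d/dx(∂L/∂y') − ∂L/∂y = 0 becomes:
    y'' - 49 y = 0
General solution: y(x) = A e^(7x) + B e^(-7x), where A and B are arbitrary constants fixed by the endpoint conditions.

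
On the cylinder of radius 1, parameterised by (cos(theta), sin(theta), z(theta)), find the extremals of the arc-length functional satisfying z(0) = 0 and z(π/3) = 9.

Parameterise the cylinder of radius R = 1 as
    r(θ) = (cos θ, sin θ, z(θ)).
The arc-length element is
    ds = sqrt(1 + (dz/dθ)^2) dθ,
so the Lagrangian is L = sqrt(1 + z'^2).
L depends on z' only, not on z or θ, so ∂L/∂z = 0 and
    ∂L/∂z' = z' / sqrt(1 + z'^2).
The Euler-Lagrange equation gives
    d/dθ( z' / sqrt(1 + z'^2) ) = 0,
so z' is constant. Integrating once:
    z(θ) = a θ + b,
a helix on the cylinder (a straight line when the cylinder is unrolled). The constants a, b are determined by the endpoint conditions.
With endpoint conditions z(0) = 0 and z(π/3) = 9: from z(0) = b we get b = 0, and a·π/3 + 0 = 9 gives a = 27/π, so
    z(θ) = (27/π) θ.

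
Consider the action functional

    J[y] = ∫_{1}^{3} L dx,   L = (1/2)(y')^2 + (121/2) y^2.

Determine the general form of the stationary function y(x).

The Lagrangian is L = (1/2)(y')^2 + (121/2) y^2.
∂L/∂y = 121y.
∂L/∂y' = y'.
The Euler-Lagrange equation d/dx(∂L/∂y') − ∂L/∂y = 0 becomes:
    y'' - 121 y = 0
General solution: y(x) = A e^(11x) + B e^(-11x), where A and B are arbitrary constants fixed by the endpoint conditions.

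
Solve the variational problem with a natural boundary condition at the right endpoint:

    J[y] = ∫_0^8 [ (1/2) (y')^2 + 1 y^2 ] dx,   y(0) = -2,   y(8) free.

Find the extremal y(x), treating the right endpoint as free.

The Lagrangian L = (1/2) (y')^2 + 1 y^2 gives
    ∂L/∂y = 2 y,   ∂L/∂y' = y'.
Euler-Lagrange: y'' − 2 y = 0.
With k = sqrt(2), the general solution is
    y(x) = A cosh(sqrt(2) x) + B sinh(sqrt(2) x).
Fixed left endpoint y(0) = -2 ⇒ A = -2.
The right endpoint x = 8 is free, so the natural (transversality) condition is ∂L/∂y' |_{x=8} = 0, i.e. y'(8) = 0.
Compute y'(x) = A k sinh(k x) + B k cosh(k x), so
    y'(8) = A k sinh(k·8) + B k cosh(k·8) = 0
    ⇒ B = −A tanh(k·8) = 2 tanh(sqrt(2)·8).
Therefore the extremal is
    y(x) = −2 cosh(sqrt(2) x) + 2 tanh(sqrt(2)·8) sinh(sqrt(2) x).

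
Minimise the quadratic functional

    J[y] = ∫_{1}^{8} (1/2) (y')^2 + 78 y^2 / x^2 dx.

The Lagrangian is L = (1/2) (y')^2 + 78 y^2 / x^2.
Compute ∂L/∂y = 156y/x^2, ∂L/∂y' = y'.
The Euler-Lagrange equation d/dx(∂L/∂y') − ∂L/∂y = 0 reduces to
    y'' − 156/x^2 · y = 0  (x > 0).
Its general solution is
    y(x) = A x^13 + B x^(-12),
with A, B fixed by the endpoint conditions.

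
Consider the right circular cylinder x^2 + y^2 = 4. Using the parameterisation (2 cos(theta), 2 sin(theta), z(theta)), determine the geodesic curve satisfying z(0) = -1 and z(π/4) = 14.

Parameterise the cylinder of radius R = 2 as
    r(θ) = (2 cos θ, 2 sin θ, z(θ)).
The arc-length element is
    ds = sqrt(4 + (dz/dθ)^2) dθ,
so the Lagrangian is L = sqrt(4 + z'^2).
L depends on z' only, not on z or θ, so ∂L/∂z = 0 and
    ∂L/∂z' = z' / sqrt(4 + z'^2).
The Euler-Lagrange equation gives
    d/dθ( z' / sqrt(4 + z'^2) ) = 0,
so z' is constant. Integrating once:
    z(θ) = a θ + b,
a helix on the cylinder (a straight line when the cylinder is unrolled). The constants a, b are determined by the endpoint conditions.
With endpoint conditions z(0) = -1 and z(π/4) = 14: from z(0) = b we get b = -1, and a·π/4 + -1 = 14 gives a = 60/π, so
    z(θ) = (60/π) θ − 1.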